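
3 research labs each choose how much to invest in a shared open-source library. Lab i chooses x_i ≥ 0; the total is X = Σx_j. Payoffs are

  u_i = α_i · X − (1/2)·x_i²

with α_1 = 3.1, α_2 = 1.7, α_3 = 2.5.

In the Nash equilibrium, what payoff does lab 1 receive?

17.825

Lab i's FOC: ∂u_i/∂x_i = α_i − x_i = 0, so x_i* = α_i.
NE contributions = (3.1, 1.7, 2.5); X = 7.3.
u_1 = α_1·X − ½·(x_1)² = 3.1·7.3 − ½·3.1² = 17.825.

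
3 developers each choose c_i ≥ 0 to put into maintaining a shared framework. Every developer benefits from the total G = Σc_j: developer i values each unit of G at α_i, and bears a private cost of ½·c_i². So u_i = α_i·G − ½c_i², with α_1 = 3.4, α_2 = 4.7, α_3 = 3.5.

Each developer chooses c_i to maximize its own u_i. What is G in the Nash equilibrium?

Developer i's FOC: ∂u_i/∂c_i = α_i − c_i = 0, so c_i* = α_i.
NE contributions = (3.4, 4.7, 3.5); G = 11.6.

11.6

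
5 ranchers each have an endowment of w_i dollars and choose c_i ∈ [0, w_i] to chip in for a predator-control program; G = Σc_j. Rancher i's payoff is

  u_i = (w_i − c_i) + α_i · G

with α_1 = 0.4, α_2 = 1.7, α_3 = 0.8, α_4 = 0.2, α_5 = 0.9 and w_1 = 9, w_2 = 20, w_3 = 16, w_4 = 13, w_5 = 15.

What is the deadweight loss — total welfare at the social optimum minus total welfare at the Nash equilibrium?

159

∂u_i/∂c_i = α_i − 1, so rancher i contributes w_i if α_i > 1, else 0.
α_i > 1 for i ∈ {2}; NE contributions (0, 20, 0, 0, 0), G = 20.
W^NE = Σw_i − G^NE + (Σα_i)·G^NE = 73 + 3·20 = 133.
Planner: ∂(Σu_j)/∂c_i = Σα_j − 1 = 3 > 0, so everyone contributes w_i; G^SO = 73, W^SO = 73 + 3·73 = 292.
Deadweight loss = 159.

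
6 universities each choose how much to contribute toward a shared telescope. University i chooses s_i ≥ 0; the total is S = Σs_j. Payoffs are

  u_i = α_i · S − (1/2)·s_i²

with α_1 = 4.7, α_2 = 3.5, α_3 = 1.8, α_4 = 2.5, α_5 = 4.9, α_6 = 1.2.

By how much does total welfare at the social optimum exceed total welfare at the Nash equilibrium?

726.56

University i's FOC: ∂u_i/∂s_i = α_i − s_i = 0, so s_i* = α_i.
NE contributions = (4.7, 3.5, 1.8, 2.5, 4.9, 1.2); S = 18.6.
W^NE = (Σα)·S − ½Σα_i² = 18.6² − ½·69.28 = 311.32.
Planner sets s_i = Σα_j = 18.6 for every i, so S^SO = 6·18.6 = 111.6.
W^SO = (Σα)·S^SO − ½·6·(Σα)² = (6/2)·18.6² = 1037.88.
Deadweight loss = W^SO − W^NE = 726.56.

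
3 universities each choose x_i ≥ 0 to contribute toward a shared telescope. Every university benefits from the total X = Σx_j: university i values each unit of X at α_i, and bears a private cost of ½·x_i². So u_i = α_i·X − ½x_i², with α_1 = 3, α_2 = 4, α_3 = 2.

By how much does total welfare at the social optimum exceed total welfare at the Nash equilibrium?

University i's FOC: ∂u_i/∂x_i = α_i − x_i = 0, so x_i* = α_i.
NE contributions = (3, 4, 2); X = 9.
W^NE = (Σα)·X − ½Σα_i² = 9² − ½·29 = 66.5.
Planner sets x_i = Σα_j = 9 for every i, so X^SO = 3·9 = 27.
W^SO = (Σα)·X^SO − ½·3·(Σα)² = (3/2)·9² = 121.5.
Deadweight loss = W^SO − W^NE = 55.

55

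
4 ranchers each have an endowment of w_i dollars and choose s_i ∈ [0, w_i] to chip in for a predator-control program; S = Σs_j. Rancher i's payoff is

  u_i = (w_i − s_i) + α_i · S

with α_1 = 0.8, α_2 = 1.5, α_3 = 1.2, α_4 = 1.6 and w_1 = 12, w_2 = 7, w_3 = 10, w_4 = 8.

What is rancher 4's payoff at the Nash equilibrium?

40

∂u_i/∂s_i = α_i − 1, so rancher i contributes w_i if α_i > 1, else 0.
α_i > 1 for i ∈ {2, 3, 4}; NE contributions (0, 7, 10, 8), S = 25.
u_4 = (8 − 8) + 1.6·25 = 40.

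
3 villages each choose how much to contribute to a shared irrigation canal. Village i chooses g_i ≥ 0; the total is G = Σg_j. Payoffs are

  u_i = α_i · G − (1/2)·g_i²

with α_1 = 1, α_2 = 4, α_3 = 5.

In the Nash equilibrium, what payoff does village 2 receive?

32

Village i's FOC: ∂u_i/∂g_i = α_i − g_i = 0, so g_i* = α_i.
NE contributions = (1, 4, 5); G = 10.
u_2 = α_2·G − ½·(g_2)² = 4·10 − ½·4² = 32.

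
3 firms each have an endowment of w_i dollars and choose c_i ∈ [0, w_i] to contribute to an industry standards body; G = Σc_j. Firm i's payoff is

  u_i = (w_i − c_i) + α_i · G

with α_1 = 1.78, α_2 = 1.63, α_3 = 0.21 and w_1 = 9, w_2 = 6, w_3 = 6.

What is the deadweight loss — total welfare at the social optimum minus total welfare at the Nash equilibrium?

15.72

∂u_i/∂c_i = α_i − 1, so firm i contributes w_i if α_i > 1, else 0.
α_i > 1 for i ∈ {1, 2}; NE contributions (9, 6, 0), G = 15.
W^NE = Σw_i − G^NE + (Σα_i)·G^NE = 21 + 2.62·15 = 60.3.
Planner: ∂(Σu_j)/∂c_i = Σα_j − 1 = 2.62 > 0, so everyone contributes w_i; G^SO = 21, W^SO = 21 + 2.62·21 = 76.02.
Deadweight loss = 15.72.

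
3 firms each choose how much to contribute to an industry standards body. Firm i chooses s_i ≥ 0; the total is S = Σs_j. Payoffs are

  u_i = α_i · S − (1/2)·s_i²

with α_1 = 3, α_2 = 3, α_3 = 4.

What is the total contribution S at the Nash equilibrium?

10

Firm i's FOC: ∂u_i/∂s_i = α_i − s_i = 0, so s_i* = α_i.
NE contributions = (3, 3, 4); S = 10.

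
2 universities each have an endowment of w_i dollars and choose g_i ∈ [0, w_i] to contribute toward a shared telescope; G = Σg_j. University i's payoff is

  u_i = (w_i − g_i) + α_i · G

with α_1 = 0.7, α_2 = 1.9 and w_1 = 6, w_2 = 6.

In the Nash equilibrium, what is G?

6

∂u_i/∂g_i = α_i − 1, so university i contributes w_i if α_i > 1, else 0.
α_i > 1 for i ∈ {2}; NE contributions (0, 6), G = 6.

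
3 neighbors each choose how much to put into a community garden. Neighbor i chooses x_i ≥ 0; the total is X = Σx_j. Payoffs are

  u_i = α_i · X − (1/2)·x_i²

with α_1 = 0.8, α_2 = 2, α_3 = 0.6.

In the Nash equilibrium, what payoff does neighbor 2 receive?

Neighbor i's FOC: ∂u_i/∂x_i = α_i − x_i = 0, so x_i* = α_i.
NE contributions = (0.8, 2, 0.6); X = 3.4.
u_2 = α_2·X − ½·(x_2)² = 2·3.4 − ½·2² = 4.8.

4.8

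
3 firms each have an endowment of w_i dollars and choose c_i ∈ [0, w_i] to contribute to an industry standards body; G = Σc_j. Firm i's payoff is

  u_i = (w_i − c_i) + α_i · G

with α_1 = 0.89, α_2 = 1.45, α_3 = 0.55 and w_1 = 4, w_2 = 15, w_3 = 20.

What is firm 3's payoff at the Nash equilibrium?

28.25

∂u_i/∂c_i = α_i − 1, so firm i contributes w_i if α_i > 1, else 0.
α_i > 1 for i ∈ {2}; NE contributions (0, 15, 0), G = 15.
u_3 = (20 − 0) + 0.55·15 = 28.25.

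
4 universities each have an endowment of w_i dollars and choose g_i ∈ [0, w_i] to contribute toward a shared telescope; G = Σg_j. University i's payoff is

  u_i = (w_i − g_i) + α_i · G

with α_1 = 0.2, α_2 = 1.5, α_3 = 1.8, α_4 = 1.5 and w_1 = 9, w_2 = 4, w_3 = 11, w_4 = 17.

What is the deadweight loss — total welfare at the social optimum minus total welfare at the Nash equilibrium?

∂u_i/∂g_i = α_i − 1, so university i contributes w_i if α_i > 1, else 0.
α_i > 1 for i ∈ {2, 3, 4}; NE contributions (0, 4, 11, 17), G = 32.
W^NE = Σw_i − G^NE + (Σα_i)·G^NE = 41 + 4·32 = 169.
Planner: ∂(Σu_j)/∂g_i = Σα_j − 1 = 4 > 0, so everyone contributes w_i; G^SO = 41, W^SO = 41 + 4·41 = 205.
Deadweight loss = 36.

36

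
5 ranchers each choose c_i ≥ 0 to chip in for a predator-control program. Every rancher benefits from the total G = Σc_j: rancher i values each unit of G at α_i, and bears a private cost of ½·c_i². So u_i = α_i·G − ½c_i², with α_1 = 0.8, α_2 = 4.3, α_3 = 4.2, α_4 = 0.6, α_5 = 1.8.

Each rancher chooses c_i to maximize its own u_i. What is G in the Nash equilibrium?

Rancher i's FOC: ∂u_i/∂c_i = α_i − c_i = 0, so c_i* = α_i.
NE contributions = (0.8, 4.3, 4.2, 0.6, 1.8); G = 11.7.

11.7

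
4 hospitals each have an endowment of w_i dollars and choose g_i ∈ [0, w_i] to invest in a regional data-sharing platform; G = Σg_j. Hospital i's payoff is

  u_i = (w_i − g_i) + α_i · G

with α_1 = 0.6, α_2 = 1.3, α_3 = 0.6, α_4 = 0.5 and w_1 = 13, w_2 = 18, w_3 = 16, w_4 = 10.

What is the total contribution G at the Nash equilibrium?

18

∂u_i/∂g_i = α_i − 1, so hospital i contributes w_i if α_i > 1, else 0.
α_i > 1 for i ∈ {2}; NE contributions (0, 18, 0, 0), G = 18.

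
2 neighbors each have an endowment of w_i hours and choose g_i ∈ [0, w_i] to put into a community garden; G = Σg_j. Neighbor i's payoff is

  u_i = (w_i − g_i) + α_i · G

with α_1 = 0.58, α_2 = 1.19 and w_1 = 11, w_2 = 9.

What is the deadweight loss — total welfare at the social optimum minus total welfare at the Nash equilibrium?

∂u_i/∂g_i = α_i − 1, so neighbor i contributes w_i if α_i > 1, else 0.
α_i > 1 for i ∈ {2}; NE contributions (0, 9), G = 9.
W^NE = Σw_i − G^NE + (Σα_i)·G^NE = 20 + 0.77·9 = 26.93.
Planner: ∂(Σu_j)/∂g_i = Σα_j − 1 = 0.77 > 0, so everyone contributes w_i; G^SO = 20, W^SO = 20 + 0.77·20 = 35.4.
Deadweight loss = 8.47.

8.47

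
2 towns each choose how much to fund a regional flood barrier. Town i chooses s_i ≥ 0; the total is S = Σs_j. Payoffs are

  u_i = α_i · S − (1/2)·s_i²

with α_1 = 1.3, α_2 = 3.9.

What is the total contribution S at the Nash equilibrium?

Town i's FOC: ∂u_i/∂s_i = α_i − s_i = 0, so s_i* = α_i.
NE contributions = (1.3, 3.9); S = 5.2.

5.2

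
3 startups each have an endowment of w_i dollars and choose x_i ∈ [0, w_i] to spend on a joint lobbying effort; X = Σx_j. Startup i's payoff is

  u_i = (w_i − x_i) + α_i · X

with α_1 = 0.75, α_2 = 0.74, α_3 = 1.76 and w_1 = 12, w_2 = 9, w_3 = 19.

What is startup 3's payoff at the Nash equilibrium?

33.44

∂u_i/∂x_i = α_i − 1, so startup i contributes w_i if α_i > 1, else 0.
α_i > 1 for i ∈ {3}; NE contributions (0, 0, 19), X = 19.
u_3 = (19 − 19) + 1.76·19 = 33.44.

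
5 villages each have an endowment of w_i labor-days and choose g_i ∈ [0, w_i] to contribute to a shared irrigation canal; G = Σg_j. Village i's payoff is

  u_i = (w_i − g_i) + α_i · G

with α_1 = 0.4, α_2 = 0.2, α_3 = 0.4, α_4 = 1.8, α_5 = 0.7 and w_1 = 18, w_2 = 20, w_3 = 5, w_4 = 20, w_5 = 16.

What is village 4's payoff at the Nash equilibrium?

∂u_i/∂g_i = α_i − 1, so village i contributes w_i if α_i > 1, else 0.
α_i > 1 for i ∈ {4}; NE contributions (0, 0, 0, 20, 0), G = 20.
u_4 = (20 − 20) + 1.8·20 = 36.

36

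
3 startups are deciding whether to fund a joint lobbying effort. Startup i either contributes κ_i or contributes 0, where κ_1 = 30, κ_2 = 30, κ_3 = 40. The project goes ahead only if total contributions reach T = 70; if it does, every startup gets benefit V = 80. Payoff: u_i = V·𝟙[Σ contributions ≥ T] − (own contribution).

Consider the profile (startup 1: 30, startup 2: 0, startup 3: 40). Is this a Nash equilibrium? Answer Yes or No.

Yes

Total = 70 ≥ 70: provided.
Startup 1 (pledges 30, payoff 50): dropping to 0 → total 40, payoff 0. No gain.
Startup 2 (pledges 0, payoff 80): pledging 30 → total 100, payoff 50. No gain.
Startup 3 (pledges 40, payoff 40): dropping to 0 → total 30, payoff 0. No gain.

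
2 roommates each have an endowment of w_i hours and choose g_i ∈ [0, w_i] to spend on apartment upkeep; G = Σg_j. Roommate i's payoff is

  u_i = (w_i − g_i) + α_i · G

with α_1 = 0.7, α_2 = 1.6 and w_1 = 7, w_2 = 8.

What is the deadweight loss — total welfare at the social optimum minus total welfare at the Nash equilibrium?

∂u_i/∂g_i = α_i − 1, so roommate i contributes w_i if α_i > 1, else 0.
α_i > 1 for i ∈ {2}; NE contributions (0, 8), G = 8.
W^NE = Σw_i − G^NE + (Σα_i)·G^NE = 15 + 1.3·8 = 25.4.
Planner: ∂(Σu_j)/∂g_i = Σα_j − 1 = 1.3 > 0, so everyone contributes w_i; G^SO = 15, W^SO = 15 + 1.3·15 = 34.5.
Deadweight loss = 9.1.

9.1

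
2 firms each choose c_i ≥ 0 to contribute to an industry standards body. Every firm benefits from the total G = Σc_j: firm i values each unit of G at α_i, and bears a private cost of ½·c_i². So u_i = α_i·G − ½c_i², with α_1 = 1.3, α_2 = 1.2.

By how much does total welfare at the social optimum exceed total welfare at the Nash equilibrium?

1.565

Firm i's FOC: ∂u_i/∂c_i = α_i − c_i = 0, so c_i* = α_i.
NE contributions = (1.3, 1.2); G = 2.5.
W^NE = (Σα)·G − ½Σα_i² = 2.5² − ½·3.13 = 4.685.
Planner sets c_i = Σα_j = 2.5 for every i, so G^SO = 2·2.5 = 5.
W^SO = (Σα)·G^SO − ½·2·(Σα)² = (2/2)·2.5² = 6.25.
Deadweight loss = W^SO − W^NE = 1.565.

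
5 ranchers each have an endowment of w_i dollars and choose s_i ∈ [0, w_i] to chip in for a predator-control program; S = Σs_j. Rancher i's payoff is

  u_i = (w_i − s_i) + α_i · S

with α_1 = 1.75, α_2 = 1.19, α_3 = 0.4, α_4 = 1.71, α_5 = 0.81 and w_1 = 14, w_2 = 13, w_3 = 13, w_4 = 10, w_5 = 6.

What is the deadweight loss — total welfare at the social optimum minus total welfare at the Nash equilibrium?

92.34

∂u_i/∂s_i = α_i − 1, so rancher i contributes w_i if α_i > 1, else 0.
α_i > 1 for i ∈ {1, 2, 4}; NE contributions (14, 13, 0, 10, 0), S = 37.
W^NE = Σw_i − S^NE + (Σα_i)·S^NE = 56 + 4.86·37 = 235.82.
Planner: ∂(Σu_j)/∂s_i = Σα_j − 1 = 4.86 > 0, so everyone contributes w_i; S^SO = 56, W^SO = 56 + 4.86·56 = 328.16.
Deadweight loss = 92.34.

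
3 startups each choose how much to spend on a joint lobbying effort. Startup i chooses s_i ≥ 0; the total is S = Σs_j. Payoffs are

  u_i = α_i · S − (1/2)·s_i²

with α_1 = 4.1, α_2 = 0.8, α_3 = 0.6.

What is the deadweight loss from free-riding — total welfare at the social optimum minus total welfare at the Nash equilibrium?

Startup i's FOC: ∂u_i/∂s_i = α_i − s_i = 0, so s_i* = α_i.
NE contributions = (4.1, 0.8, 0.6); S = 5.5.
W^NE = (Σα)·S − ½Σα_i² = 5.5² − ½·17.81 = 21.345.
Planner sets s_i = Σα_j = 5.5 for every i, so S^SO = 3·5.5 = 16.5.
W^SO = (Σα)·S^SO − ½·3·(Σα)² = (3/2)·5.5² = 45.375.
Deadweight loss = W^SO − W^NE = 24.03.

24.03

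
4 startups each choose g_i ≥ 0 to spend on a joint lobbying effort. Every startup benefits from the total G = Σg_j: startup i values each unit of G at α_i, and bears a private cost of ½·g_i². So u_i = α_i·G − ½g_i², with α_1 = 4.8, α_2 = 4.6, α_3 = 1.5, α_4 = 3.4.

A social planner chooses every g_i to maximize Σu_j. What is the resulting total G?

57.2

Planner FOC: ∂(Σu_j)/∂g_i = (Σα_j) − g_i = 0, so g_i^SO = Σα_j = 14.3 for every i; G^SO = 57.2.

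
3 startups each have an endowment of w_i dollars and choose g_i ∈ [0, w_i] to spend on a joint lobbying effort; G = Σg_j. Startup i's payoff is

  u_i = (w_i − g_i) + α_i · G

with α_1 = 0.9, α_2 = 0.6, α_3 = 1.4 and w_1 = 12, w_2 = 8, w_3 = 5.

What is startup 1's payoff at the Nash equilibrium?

16.5

∂u_i/∂g_i = α_i − 1, so startup i contributes w_i if α_i > 1, else 0.
α_i > 1 for i ∈ {3}; NE contributions (0, 0, 5), G = 5.
u_1 = (12 − 0) + 0.9·5 = 16.5.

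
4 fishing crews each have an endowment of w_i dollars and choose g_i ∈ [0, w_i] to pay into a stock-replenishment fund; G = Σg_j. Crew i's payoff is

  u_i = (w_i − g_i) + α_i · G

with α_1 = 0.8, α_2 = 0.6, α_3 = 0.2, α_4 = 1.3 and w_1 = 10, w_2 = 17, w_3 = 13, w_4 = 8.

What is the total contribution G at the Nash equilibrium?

8

∂u_i/∂g_i = α_i − 1, so crew i contributes w_i if α_i > 1, else 0.
α_i > 1 for i ∈ {4}; NE contributions (0, 0, 0, 8), G = 8.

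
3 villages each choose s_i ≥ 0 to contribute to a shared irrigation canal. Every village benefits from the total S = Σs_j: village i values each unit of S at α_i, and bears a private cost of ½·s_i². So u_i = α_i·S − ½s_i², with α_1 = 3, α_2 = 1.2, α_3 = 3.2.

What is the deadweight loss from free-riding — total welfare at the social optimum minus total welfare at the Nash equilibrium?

Village i's FOC: ∂u_i/∂s_i = α_i − s_i = 0, so s_i* = α_i.
NE contributions = (3, 1.2, 3.2); S = 7.4.
W^NE = (Σα)·S − ½Σα_i² = 7.4² − ½·20.68 = 44.42.
Planner sets s_i = Σα_j = 7.4 for every i, so S^SO = 3·7.4 = 22.2.
W^SO = (Σα)·S^SO − ½·3·(Σα)² = (3/2)·7.4² = 82.14.
Deadweight loss = W^SO − W^NE = 37.72.

37.72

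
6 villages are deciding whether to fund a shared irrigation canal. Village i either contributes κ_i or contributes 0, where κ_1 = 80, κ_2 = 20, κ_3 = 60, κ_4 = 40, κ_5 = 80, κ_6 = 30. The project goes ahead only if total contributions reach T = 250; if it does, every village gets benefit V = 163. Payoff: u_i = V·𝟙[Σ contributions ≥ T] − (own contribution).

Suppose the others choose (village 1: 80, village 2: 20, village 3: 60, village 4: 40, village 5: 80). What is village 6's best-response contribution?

Others' total = 280 ≥ 250; contributing adds cost 30 for no extra benefit.
Best response: 0.

0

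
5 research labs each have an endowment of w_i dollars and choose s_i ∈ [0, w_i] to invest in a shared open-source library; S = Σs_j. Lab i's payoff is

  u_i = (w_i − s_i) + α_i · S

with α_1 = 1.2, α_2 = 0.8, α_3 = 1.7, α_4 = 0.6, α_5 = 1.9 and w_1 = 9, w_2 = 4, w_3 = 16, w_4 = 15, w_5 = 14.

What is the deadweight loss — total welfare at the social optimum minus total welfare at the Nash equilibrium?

98.8

∂u_i/∂s_i = α_i − 1, so lab i contributes w_i if α_i > 1, else 0.
α_i > 1 for i ∈ {1, 3, 5}; NE contributions (9, 0, 16, 0, 14), S = 39.
W^NE = Σw_i − S^NE + (Σα_i)·S^NE = 58 + 5.2·39 = 260.8.
Planner: ∂(Σu_j)/∂s_i = Σα_j − 1 = 5.2 > 0, so everyone contributes w_i; S^SO = 58, W^SO = 58 + 5.2·58 = 359.6.
Deadweight loss = 98.8.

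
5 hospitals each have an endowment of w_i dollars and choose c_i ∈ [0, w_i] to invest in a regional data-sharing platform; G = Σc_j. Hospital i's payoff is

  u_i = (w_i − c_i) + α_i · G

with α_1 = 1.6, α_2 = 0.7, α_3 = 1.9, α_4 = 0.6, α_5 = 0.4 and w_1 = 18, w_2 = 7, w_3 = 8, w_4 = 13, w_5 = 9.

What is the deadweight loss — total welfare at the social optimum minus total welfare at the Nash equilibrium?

∂u_i/∂c_i = α_i − 1, so hospital i contributes w_i if α_i > 1, else 0.
α_i > 1 for i ∈ {1, 3}; NE contributions (18, 0, 8, 0, 0), G = 26.
W^NE = Σw_i − G^NE + (Σα_i)·G^NE = 55 + 4.2·26 = 164.2.
Planner: ∂(Σu_j)/∂c_i = Σα_j − 1 = 4.2 > 0, so everyone contributes w_i; G^SO = 55, W^SO = 55 + 4.2·55 = 286.
Deadweight loss = 121.8.

121.8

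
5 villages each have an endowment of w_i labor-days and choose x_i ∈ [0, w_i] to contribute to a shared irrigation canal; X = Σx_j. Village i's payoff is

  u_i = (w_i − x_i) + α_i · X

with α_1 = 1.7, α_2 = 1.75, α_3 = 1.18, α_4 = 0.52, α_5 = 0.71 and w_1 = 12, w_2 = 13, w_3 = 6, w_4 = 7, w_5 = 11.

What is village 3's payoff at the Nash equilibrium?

36.58

∂u_i/∂x_i = α_i − 1, so village i contributes w_i if α_i > 1, else 0.
α_i > 1 for i ∈ {1, 2, 3}; NE contributions (12, 13, 6, 0, 0), X = 31.
u_3 = (6 − 6) + 1.18·31 = 36.58.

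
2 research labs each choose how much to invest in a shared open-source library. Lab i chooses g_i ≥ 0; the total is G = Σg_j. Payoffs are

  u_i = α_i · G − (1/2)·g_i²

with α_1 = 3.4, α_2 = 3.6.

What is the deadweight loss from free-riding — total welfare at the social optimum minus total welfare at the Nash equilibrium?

Lab i's FOC: ∂u_i/∂g_i = α_i − g_i = 0, so g_i* = α_i.
NE contributions = (3.4, 3.6); G = 7.
W^NE = (Σα)·G − ½Σα_i² = 7² − ½·24.52 = 36.74.
Planner sets g_i = Σα_j = 7 for every i, so G^SO = 2·7 = 14.
W^SO = (Σα)·G^SO − ½·2·(Σα)² = (2/2)·7² = 49.
Deadweight loss = W^SO − W^NE = 12.26.

12.26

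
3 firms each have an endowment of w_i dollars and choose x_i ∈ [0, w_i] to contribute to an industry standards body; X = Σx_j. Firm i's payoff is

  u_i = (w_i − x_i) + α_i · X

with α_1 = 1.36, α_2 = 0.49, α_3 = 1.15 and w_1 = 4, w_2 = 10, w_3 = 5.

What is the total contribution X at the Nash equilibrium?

∂u_i/∂x_i = α_i − 1, so firm i contributes w_i if α_i > 1, else 0.
α_i > 1 for i ∈ {1, 3}; NE contributions (4, 0, 5), X = 9.

9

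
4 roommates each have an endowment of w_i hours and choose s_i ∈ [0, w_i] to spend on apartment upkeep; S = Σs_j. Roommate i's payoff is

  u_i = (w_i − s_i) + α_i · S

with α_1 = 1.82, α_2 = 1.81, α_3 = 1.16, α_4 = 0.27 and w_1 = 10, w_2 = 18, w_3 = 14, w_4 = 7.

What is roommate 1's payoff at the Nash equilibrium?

76.44

∂u_i/∂s_i = α_i − 1, so roommate i contributes w_i if α_i > 1, else 0.
α_i > 1 for i ∈ {1, 2, 3}; NE contributions (10, 18, 14, 0), S = 42.
u_1 = (10 − 10) + 1.82·42 = 76.44.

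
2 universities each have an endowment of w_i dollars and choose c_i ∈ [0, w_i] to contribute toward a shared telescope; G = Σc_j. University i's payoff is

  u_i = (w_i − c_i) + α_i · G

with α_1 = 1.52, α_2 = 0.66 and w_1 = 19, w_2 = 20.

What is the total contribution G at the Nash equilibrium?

19

∂u_i/∂c_i = α_i − 1, so university i contributes w_i if α_i > 1, else 0.
α_i > 1 for i ∈ {1}; NE contributions (19, 0), G = 19.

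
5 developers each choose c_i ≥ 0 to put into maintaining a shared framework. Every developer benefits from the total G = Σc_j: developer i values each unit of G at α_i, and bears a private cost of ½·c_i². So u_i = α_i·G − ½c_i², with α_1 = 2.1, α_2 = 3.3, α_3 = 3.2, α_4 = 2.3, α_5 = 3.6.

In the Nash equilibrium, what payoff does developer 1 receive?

Developer i's FOC: ∂u_i/∂c_i = α_i − c_i = 0, so c_i* = α_i.
NE contributions = (2.1, 3.3, 3.2, 2.3, 3.6); G = 14.5.
u_1 = α_1·G − ½·(c_1)² = 2.1·14.5 − ½·2.1² = 28.245.

28.245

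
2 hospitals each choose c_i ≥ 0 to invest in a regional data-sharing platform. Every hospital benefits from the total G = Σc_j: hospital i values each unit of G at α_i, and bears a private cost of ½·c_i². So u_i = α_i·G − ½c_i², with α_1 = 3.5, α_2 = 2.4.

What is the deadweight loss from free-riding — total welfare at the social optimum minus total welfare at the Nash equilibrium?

9.005

Hospital i's FOC: ∂u_i/∂c_i = α_i − c_i = 0, so c_i* = α_i.
NE contributions = (3.5, 2.4); G = 5.9.
W^NE = (Σα)·G − ½Σα_i² = 5.9² − ½·18.01 = 25.805.
Planner sets c_i = Σα_j = 5.9 for every i, so G^SO = 2·5.9 = 11.8.
W^SO = (Σα)·G^SO − ½·2·(Σα)² = (2/2)·5.9² = 34.81.
Deadweight loss = W^SO − W^NE = 9.005.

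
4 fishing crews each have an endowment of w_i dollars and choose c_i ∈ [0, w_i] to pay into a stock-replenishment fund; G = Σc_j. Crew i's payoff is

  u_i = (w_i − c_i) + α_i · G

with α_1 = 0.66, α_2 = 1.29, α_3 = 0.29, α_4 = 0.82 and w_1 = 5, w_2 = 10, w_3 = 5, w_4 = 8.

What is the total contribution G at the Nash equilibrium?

∂u_i/∂c_i = α_i − 1, so crew i contributes w_i if α_i > 1, else 0.
α_i > 1 for i ∈ {2}; NE contributions (0, 10, 0, 0), G = 10.

10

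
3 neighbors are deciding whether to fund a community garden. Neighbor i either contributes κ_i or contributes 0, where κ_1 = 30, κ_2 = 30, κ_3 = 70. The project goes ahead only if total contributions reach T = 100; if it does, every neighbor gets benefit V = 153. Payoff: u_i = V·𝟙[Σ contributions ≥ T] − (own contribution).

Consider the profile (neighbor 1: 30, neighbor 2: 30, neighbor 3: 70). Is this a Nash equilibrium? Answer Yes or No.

No

Total = 130 ≥ 100: provided.
Neighbor 1 (pledges 30, payoff 123): dropping to 0 → total 100, payoff 153. Profitable deviation.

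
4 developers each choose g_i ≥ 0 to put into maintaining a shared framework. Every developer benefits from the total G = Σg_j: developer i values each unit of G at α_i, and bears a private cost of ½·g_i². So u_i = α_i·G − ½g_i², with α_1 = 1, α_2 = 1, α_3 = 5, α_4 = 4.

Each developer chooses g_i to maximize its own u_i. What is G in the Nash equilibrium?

11

Developer i's FOC: ∂u_i/∂g_i = α_i − g_i = 0, so g_i* = α_i.
NE contributions = (1, 1, 5, 4); G = 11.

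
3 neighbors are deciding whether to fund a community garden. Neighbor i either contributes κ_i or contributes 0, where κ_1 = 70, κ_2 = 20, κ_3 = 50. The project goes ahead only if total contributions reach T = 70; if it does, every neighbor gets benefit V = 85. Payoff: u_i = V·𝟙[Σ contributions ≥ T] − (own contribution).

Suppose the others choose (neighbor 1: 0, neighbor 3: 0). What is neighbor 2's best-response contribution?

0

Others' total = 0. Even contributing 20 gives 20 < 70: no benefit either way.
Best response: 0.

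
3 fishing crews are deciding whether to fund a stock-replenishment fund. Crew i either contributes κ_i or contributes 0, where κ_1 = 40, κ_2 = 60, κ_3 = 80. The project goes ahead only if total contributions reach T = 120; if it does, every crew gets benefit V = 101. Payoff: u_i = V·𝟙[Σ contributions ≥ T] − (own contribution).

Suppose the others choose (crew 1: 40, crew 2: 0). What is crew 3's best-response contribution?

80

Others' total = 40. Contributing 80 brings total to 120 ≥ 120: gain V − κ_3 = 21.
Best response: 80.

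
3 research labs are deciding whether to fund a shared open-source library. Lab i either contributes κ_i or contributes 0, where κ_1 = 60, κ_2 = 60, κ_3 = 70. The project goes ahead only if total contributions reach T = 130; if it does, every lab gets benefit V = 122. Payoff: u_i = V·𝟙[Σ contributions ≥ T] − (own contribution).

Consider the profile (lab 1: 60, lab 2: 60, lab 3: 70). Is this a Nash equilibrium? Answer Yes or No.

Total = 190 ≥ 130: provided.
Lab 1 (pledges 60, payoff 62): dropping to 0 → total 130, payoff 122. Profitable deviation.

No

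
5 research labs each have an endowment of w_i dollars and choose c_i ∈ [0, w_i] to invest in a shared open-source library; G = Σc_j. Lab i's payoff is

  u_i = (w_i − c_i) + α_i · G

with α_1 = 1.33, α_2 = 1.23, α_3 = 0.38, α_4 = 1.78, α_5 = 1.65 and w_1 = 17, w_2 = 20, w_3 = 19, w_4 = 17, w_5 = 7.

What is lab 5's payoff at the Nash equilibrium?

∂u_i/∂c_i = α_i − 1, so lab i contributes w_i if α_i > 1, else 0.
α_i > 1 for i ∈ {1, 2, 4, 5}; NE contributions (17, 20, 0, 17, 7), G = 61.
u_5 = (7 − 7) + 1.65·61 = 100.65.

100.65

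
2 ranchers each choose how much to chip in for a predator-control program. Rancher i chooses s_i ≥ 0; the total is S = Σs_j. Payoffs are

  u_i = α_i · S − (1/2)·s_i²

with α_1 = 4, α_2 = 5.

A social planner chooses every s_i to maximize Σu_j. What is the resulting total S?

18

Planner FOC: ∂(Σu_j)/∂s_i = (Σα_j) − s_i = 0, so s_i^SO = Σα_j = 9 for every i; S^SO = 18.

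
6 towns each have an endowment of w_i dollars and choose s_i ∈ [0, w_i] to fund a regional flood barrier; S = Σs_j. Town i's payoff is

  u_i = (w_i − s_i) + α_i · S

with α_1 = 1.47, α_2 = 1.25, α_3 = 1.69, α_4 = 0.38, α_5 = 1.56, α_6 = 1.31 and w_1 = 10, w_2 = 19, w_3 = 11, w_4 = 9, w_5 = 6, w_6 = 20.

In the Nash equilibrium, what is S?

66

∂u_i/∂s_i = α_i − 1, so town i contributes w_i if α_i > 1, else 0.
α_i > 1 for i ∈ {1, 2, 3, 5, 6}; NE contributions (10, 19, 11, 0, 6, 20), S = 66.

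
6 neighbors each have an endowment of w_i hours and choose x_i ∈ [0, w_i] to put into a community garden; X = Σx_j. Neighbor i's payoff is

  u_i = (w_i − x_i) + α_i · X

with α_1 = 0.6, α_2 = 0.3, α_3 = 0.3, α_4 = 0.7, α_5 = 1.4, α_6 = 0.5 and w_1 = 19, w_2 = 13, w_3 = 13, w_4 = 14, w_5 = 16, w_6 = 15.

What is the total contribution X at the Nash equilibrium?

∂u_i/∂x_i = α_i − 1, so neighbor i contributes w_i if α_i > 1, else 0.
α_i > 1 for i ∈ {5}; NE contributions (0, 0, 0, 0, 16, 0), X = 16.

16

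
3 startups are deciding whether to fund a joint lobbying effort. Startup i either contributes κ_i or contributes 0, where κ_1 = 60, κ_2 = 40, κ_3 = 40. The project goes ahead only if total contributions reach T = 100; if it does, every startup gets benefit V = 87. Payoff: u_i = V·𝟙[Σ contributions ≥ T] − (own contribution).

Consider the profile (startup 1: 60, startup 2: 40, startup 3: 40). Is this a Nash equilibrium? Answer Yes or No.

Total = 140 ≥ 100: provided.
Startup 1 (pledges 60, payoff 27): dropping to 0 → total 80, payoff 0. No gain.
Startup 2 (pledges 40, payoff 47): dropping to 0 → total 100, payoff 87. Profitable deviation.

No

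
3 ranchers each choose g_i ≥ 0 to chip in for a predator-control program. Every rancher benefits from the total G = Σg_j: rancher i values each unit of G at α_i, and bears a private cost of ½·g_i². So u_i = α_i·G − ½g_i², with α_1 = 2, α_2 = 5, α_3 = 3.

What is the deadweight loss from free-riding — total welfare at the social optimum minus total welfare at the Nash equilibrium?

69

Rancher i's FOC: ∂u_i/∂g_i = α_i − g_i = 0, so g_i* = α_i.
NE contributions = (2, 5, 3); G = 10.
W^NE = (Σα)·G − ½Σα_i² = 10² − ½·38 = 81.
Planner sets g_i = Σα_j = 10 for every i, so G^SO = 3·10 = 30.
W^SO = (Σα)·G^SO − ½·3·(Σα)² = (3/2)·10² = 150.
Deadweight loss = W^SO − W^NE = 69.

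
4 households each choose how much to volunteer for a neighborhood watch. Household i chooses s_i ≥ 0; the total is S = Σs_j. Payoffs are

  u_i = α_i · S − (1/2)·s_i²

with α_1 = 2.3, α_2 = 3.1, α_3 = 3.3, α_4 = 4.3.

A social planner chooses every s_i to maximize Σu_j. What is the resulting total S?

52

Planner FOC: ∂(Σu_j)/∂s_i = (Σα_j) − s_i = 0, so s_i^SO = Σα_j = 13 for every i; S^SO = 52.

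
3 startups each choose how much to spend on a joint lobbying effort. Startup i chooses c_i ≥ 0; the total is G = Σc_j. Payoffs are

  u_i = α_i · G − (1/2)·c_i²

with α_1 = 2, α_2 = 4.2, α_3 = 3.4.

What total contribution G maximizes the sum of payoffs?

Planner FOC: ∂(Σu_j)/∂c_i = (Σα_j) − c_i = 0, so c_i^SO = Σα_j = 9.6 for every i; G^SO = 28.8.

28.8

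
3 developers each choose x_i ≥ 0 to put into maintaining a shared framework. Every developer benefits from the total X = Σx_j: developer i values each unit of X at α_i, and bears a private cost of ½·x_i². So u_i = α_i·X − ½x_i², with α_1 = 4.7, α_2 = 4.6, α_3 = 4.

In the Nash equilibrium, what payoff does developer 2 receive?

50.6

Developer i's FOC: ∂u_i/∂x_i = α_i − x_i = 0, so x_i* = α_i.
NE contributions = (4.7, 4.6, 4); X = 13.3.
u_2 = α_2·X − ½·(x_2)² = 4.6·13.3 − ½·4.6² = 50.6.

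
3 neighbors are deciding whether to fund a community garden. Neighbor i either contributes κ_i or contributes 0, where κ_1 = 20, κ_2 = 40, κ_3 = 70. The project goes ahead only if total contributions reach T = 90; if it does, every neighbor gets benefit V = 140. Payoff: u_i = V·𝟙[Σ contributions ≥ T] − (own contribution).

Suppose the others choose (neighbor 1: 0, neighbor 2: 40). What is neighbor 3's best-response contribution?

Others' total = 40. Contributing 70 brings total to 110 ≥ 90: gain V − κ_3 = 70.
Best response: 70.

70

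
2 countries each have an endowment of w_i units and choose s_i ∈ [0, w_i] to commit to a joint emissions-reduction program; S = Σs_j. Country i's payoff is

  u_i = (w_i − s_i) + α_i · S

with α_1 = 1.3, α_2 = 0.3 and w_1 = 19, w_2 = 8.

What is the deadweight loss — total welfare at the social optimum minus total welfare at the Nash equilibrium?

4.8

∂u_i/∂s_i = α_i − 1, so country i contributes w_i if α_i > 1, else 0.
α_i > 1 for i ∈ {1}; NE contributions (19, 0), S = 19.
W^NE = Σw_i − S^NE + (Σα_i)·S^NE = 27 + 0.6·19 = 38.4.
Planner: ∂(Σu_j)/∂s_i = Σα_j − 1 = 0.6 > 0, so everyone contributes w_i; S^SO = 27, W^SO = 27 + 0.6·27 = 43.2.
Deadweight loss = 4.8.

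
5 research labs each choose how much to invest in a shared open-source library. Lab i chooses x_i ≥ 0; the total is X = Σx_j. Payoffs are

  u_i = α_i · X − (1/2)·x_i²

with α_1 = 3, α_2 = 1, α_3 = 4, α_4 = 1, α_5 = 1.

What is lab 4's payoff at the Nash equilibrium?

Lab i's FOC: ∂u_i/∂x_i = α_i − x_i = 0, so x_i* = α_i.
NE contributions = (3, 1, 4, 1, 1); X = 10.
u_4 = α_4·X − ½·(x_4)² = 1·10 − ½·1² = 9.5.

9.5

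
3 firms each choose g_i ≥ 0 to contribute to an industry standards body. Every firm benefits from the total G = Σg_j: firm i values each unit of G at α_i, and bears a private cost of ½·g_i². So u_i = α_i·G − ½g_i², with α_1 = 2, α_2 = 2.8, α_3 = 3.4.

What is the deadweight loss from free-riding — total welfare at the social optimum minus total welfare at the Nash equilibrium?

45.32

Firm i's FOC: ∂u_i/∂g_i = α_i − g_i = 0, so g_i* = α_i.
NE contributions = (2, 2.8, 3.4); G = 8.2.
W^NE = (Σα)·G − ½Σα_i² = 8.2² − ½·23.4 = 55.54.
Planner sets g_i = Σα_j = 8.2 for every i, so G^SO = 3·8.2 = 24.6.
W^SO = (Σα)·G^SO − ½·3·(Σα)² = (3/2)·8.2² = 100.86.
Deadweight loss = W^SO − W^NE = 45.32.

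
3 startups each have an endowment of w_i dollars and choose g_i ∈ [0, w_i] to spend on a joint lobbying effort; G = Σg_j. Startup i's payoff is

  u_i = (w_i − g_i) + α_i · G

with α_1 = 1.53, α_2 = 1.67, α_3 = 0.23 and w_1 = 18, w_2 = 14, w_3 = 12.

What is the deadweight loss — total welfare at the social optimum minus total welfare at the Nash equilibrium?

29.16

∂u_i/∂g_i = α_i − 1, so startup i contributes w_i if α_i > 1, else 0.
α_i > 1 for i ∈ {1, 2}; NE contributions (18, 14, 0), G = 32.
W^NE = Σw_i − G^NE + (Σα_i)·G^NE = 44 + 2.43·32 = 121.76.
Planner: ∂(Σu_j)/∂g_i = Σα_j − 1 = 2.43 > 0, so everyone contributes w_i; G^SO = 44, W^SO = 44 + 2.43·44 = 150.92.
Deadweight loss = 29.16.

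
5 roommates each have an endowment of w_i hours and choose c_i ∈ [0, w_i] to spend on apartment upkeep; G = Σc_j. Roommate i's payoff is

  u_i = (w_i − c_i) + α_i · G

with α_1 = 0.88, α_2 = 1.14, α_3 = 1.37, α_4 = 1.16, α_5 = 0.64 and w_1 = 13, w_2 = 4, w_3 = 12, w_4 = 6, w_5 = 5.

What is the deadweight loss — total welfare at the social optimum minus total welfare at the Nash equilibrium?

75.42

∂u_i/∂c_i = α_i − 1, so roommate i contributes w_i if α_i > 1, else 0.
α_i > 1 for i ∈ {2, 3, 4}; NE contributions (0, 4, 12, 6, 0), G = 22.
W^NE = Σw_i − G^NE + (Σα_i)·G^NE = 40 + 4.19·22 = 132.18.
Planner: ∂(Σu_j)/∂c_i = Σα_j − 1 = 4.19 > 0, so everyone contributes w_i; G^SO = 40, W^SO = 40 + 4.19·40 = 207.6.
Deadweight loss = 75.42.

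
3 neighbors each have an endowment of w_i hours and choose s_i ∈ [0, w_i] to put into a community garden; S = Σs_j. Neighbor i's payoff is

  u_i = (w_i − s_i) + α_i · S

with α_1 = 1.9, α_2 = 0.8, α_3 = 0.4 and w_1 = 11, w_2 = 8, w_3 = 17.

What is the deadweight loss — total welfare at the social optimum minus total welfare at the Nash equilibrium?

∂u_i/∂s_i = α_i − 1, so neighbor i contributes w_i if α_i > 1, else 0.
α_i > 1 for i ∈ {1}; NE contributions (11, 0, 0), S = 11.
W^NE = Σw_i − S^NE + (Σα_i)·S^NE = 36 + 2.1·11 = 59.1.
Planner: ∂(Σu_j)/∂s_i = Σα_j − 1 = 2.1 > 0, so everyone contributes w_i; S^SO = 36, W^SO = 36 + 2.1·36 = 111.6.
Deadweight loss = 52.5.

52.5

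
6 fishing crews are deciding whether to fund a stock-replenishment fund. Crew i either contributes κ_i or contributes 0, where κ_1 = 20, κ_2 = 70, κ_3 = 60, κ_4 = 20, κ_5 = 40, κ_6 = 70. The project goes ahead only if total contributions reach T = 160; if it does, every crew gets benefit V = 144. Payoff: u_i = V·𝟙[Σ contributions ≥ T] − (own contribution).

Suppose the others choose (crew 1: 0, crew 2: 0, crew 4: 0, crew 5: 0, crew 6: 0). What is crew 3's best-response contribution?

Others' total = 0. Even contributing 60 gives 60 < 160: no benefit either way.
Best response: 0.

0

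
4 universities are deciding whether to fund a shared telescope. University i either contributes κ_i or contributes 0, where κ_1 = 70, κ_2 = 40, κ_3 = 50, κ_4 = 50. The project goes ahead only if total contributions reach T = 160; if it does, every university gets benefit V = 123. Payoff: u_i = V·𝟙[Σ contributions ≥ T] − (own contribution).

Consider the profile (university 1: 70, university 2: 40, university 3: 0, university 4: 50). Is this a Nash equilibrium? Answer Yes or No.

Total = 160 ≥ 160: provided.
University 1 (pledges 70, payoff 53): dropping to 0 → total 90, payoff 0. No gain.
University 2 (pledges 40, payoff 83): dropping to 0 → total 120, payoff 0. No gain.
University 3 (pledges 0, payoff 123): pledging 50 → total 210, payoff 73. No gain.
University 4 (pledges 50, payoff 73): dropping to 0 → total 110, payoff 0. No gain.

Yes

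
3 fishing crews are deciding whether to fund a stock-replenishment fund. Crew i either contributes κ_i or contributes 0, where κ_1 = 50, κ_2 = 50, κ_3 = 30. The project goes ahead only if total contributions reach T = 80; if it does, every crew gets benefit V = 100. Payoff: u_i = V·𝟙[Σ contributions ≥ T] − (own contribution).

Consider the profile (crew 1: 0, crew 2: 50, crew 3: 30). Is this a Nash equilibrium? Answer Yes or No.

Yes

Total = 80 ≥ 80: provided.
Crew 1 (pledges 0, payoff 100): pledging 50 → total 130, payoff 50. No gain.
Crew 2 (pledges 50, payoff 50): dropping to 0 → total 30, payoff 0. No gain.
Crew 3 (pledges 30, payoff 70): dropping to 0 → total 50, payoff 0. No gain.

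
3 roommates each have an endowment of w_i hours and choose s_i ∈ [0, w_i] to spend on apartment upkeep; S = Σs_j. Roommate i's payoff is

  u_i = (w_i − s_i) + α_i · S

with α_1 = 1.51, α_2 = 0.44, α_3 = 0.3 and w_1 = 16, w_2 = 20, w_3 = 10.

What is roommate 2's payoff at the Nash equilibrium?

27.04

∂u_i/∂s_i = α_i − 1, so roommate i contributes w_i if α_i > 1, else 0.
α_i > 1 for i ∈ {1}; NE contributions (16, 0, 0), S = 16.
u_2 = (20 − 0) + 0.44·16 = 27.04.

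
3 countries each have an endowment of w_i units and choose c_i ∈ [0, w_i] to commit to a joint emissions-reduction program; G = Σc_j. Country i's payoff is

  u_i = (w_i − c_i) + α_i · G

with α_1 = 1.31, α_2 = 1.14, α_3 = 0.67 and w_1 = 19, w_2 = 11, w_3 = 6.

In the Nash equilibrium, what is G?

30

∂u_i/∂c_i = α_i − 1, so country i contributes w_i if α_i > 1, else 0.
α_i > 1 for i ∈ {1, 2}; NE contributions (19, 11, 0), G = 30.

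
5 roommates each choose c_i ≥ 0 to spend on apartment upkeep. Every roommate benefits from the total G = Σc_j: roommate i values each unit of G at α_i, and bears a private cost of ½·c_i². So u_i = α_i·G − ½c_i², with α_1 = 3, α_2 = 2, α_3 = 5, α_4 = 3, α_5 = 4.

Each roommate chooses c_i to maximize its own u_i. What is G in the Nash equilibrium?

Roommate i's FOC: ∂u_i/∂c_i = α_i − c_i = 0, so c_i* = α_i.
NE contributions = (3, 2, 5, 3, 4); G = 17.

17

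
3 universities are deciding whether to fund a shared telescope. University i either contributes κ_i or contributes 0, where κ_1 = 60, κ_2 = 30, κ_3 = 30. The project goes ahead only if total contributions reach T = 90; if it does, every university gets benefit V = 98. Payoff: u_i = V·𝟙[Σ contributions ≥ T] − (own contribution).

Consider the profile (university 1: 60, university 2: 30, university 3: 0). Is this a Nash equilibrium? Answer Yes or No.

Yes

Total = 90 ≥ 90: provided.
University 1 (pledges 60, payoff 38): dropping to 0 → total 30, payoff 0. No gain.
University 2 (pledges 30, payoff 68): dropping to 0 → total 60, payoff 0. No gain.
University 3 (pledges 0, payoff 98): pledging 30 → total 120, payoff 68. No gain.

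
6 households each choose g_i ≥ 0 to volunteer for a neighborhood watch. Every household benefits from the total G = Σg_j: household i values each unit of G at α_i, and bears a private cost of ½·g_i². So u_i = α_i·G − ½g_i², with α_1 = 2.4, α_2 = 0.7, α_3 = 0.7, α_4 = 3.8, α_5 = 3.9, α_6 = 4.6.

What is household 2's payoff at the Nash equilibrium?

11.025

Household i's FOC: ∂u_i/∂g_i = α_i − g_i = 0, so g_i* = α_i.
NE contributions = (2.4, 0.7, 0.7, 3.8, 3.9, 4.6); G = 16.1.
u_2 = α_2·G − ½·(g_2)² = 0.7·16.1 − ½·0.7² = 11.025.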